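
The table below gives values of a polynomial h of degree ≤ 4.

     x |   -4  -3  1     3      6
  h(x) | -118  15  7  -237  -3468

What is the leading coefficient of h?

-2

Write h(x) = ax^4 + bx^3 + cx^2 + dx + e. Substituting each data point gives a linear system:
  256a - 64b + 16c - 4d + e = -118
  81a - 27b + 9c - 3d + e = 15
  a + b + c + d + e = 7
  81a + 27b + 9c + 3d + e = -237
  1296a + 216b + 36c + 6d + e = -3468
Solving the system yields a = -2, b = -5, c = 5, d = 3, e = 6.
So h(x) = -2x⁴ - 5x³ + 5x² + 3x + 6.
The leading coefficient is -2.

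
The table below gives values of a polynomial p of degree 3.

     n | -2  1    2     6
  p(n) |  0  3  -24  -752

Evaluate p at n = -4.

108

Write p(n) = an^3 + bn^2 + cn + d. Substituting each data point gives a linear system:
  -8a + 4b - 2c + d = 0
  a + b + c + d = 3
  8a + 4b + 2c + d = -24
  216a + 36b + 6c + d = -752
Solving the system yields a = -3, b = -4, c = 6, d = 4.
So p(n) = -3n^3 - 4n^2 + 6n + 4.
Then p(-4) = 108.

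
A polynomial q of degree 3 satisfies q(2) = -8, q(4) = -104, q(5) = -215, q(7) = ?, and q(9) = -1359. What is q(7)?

-623

The 4 known points determine the degree-3 polynomial uniquely.
Write q(n) = an^3 + bn^2 + cn + d. Substituting each data point gives a linear system:
  8a + 4b + 2c + d = -8
  64a + 16b + 4c + d = -104
  125a + 25b + 5c + d = -215
  729a + 81b + 9c + d = -1359
Solving the system yields a = -2, b = 1, c = 2, d = 0.
So q(n) = -2n^3 + n^2 + 2n.
Then q(7) = -623.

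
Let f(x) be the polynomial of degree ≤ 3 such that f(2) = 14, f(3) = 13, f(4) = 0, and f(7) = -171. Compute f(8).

-292

Using the Lagrange interpolation formula with nodes 2, 3, 4, 7:
  L_0(x) = (x - 3)(x - 4)(x - 7) / -10
  L_1(x) = (x - 2)(x - 4)(x - 7) / 4
  L_2(x) = (x - 2)(x - 3)(x - 7) / -6
  L_3(x) = (x - 2)(x - 3)(x - 4) / 60
Then f(x) = 14·L_0(x) + 13·L_1(x) + 0·L_2(x) - 171·L_3(x).
Expanding and collecting terms gives f(x) = -x^3 + 3x^2 + 3x + 4.
Evaluating at x = 8: f(8) = -292.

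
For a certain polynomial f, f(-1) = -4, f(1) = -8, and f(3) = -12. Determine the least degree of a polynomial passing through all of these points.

Forward differences of the values at s = -1, 1, 3:
  f  : -4  -8  -12
  Δ  : -4  -4
  Δ^2: 0
The first differences are constant (-4) and nonzero, while all higher differences vanish, so the minimal degree is 1.

1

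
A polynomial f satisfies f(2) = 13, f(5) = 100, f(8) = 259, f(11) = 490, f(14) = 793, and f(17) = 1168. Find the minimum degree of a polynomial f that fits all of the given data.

2

Forward differences of the values at x = 2, 5, 8, 11, 14, 17:
  f  : 13  100  259  490  793  1168
  Δ  : 87  159  231  303  375
  Δ^2: 72  72  72  72
  Δ^3: 0  0  0
  Δ^4: 0  0
  Δ^5: 0
The second differences are constant (72) and nonzero, while all higher differences vanish, so the minimal degree is 2.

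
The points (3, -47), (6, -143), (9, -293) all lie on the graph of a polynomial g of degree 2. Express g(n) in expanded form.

Using the Lagrange interpolation formula with nodes 3, 6, 9:
  L_0(n) = (n - 6)(n - 9) / 18
  L_1(n) = (n - 3)(n - 9) / -9
  L_2(n) = (n - 3)(n - 6) / 18
Then g(n) = -47·L_0(n) - 143·L_1(n) - 293·L_2(n).
Expanding and collecting terms gives g(n) = -3n^2 - 5n - 5.
Check: g(3) = -47. ✓

g(n) = -3n^2 - 5n - 5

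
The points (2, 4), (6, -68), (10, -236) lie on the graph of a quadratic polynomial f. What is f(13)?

Using the Lagrange interpolation formula with nodes 2, 6, 10:
  L_0(n) = (n - 6)(n - 10) / 32
  L_1(n) = (n - 2)(n - 10) / -16
  L_2(n) = (n - 2)(n - 6) / 32
Then f(n) = 4·L_0(n) - 68·L_1(n) - 236·L_2(n).
Expanding and collecting terms gives f(n) = -3n^2 + 6n + 4.
Evaluating at n = 13: f(13) = -425.

-425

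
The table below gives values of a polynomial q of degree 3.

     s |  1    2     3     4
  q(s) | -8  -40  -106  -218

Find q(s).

q(s) = -2s^3 - 5s^2 - 3s + 2

Write q(s) = as^3 + bs^2 + cs + d. Substituting each data point gives a linear system:
  a + b + c + d = -8
  8a + 4b + 2c + d = -40
  27a + 9b + 3c + d = -106
  64a + 16b + 4c + d = -218
Solving the system yields a = -2, b = -5, c = -3, d = 2.
So q(s) = -2s^3 - 5s^2 - 3s + 2.
Check: q(2) = -40. ✓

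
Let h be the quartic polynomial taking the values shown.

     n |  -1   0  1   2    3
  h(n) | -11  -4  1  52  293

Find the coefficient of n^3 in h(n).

Write h(n) = an^4 + bn^3 + cn^2 + dn + e. Substituting each data point gives a linear system:
  a - b + c - d + e = -11
  e = -4
  a + b + c + d + e = 1
  16a + 8b + 4c + 2d + e = 52
  81a + 27b + 9c + 3d + e = 293
Solving the system yields a = 4, b = 0, c = -5, d = 6, e = -4.
So h(n) = 4n^4 - 5n^2 + 6n - 4.
The coefficient of n^3 is 0.

0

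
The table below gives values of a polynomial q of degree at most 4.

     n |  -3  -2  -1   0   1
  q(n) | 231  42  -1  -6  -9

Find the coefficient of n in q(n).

Write q(n) = an^4 + bn^3 + cn^2 + dn + e. Substituting each data point gives a linear system:
  81a - 27b + 9c - 3d + e = 231
  16a - 8b + 4c - 2d + e = 42
  a - b + c - d + e = -1
  e = -6
  a + b + c + d + e = -9
Solving the system yields a = 3, b = 0, c = -2, d = -4, e = -6.
So q(n) = 3n^4 - 2n^2 - 4n - 6.
The coefficient of n is -4.

-4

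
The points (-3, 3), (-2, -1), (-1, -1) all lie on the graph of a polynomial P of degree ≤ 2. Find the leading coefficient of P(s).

Write P(s) = as^2 + bs + c. Substituting each data point gives a linear system:
  9a - 3b + c = 3
  4a - 2b + c = -1
  a - b + c = -1
Solving the system yields a = 2, b = 6, c = 3.
So P(s) = 2s^2 + 6s + 3.
The leading coefficient is 2.

2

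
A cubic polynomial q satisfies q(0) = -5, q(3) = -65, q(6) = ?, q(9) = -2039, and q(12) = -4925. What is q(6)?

-581

On equispaced nodes a degree-3 polynomial has vanishing fourth forward difference, so
  q(0) - 4·q(3) + 6·q(6) - 4·q(9) + q(12) = 0.
Substituting the known values and solving for q(6):
  6·q(6) = -3486
  q(6) = -581.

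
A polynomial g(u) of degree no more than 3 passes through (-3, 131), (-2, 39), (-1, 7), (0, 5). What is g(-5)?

Using the Lagrange interpolation formula with nodes -3, -2, -1, 0:
  L_0(u) = (u + 2)(u + 1)u / -6
  L_1(u) = (u + 3)(u + 1)u / 2
  L_2(u) = (u + 3)(u + 2)u / -2
  L_3(u) = (u + 3)(u + 2)(u + 1) / 6
Then g(u) = 131·L_0(u) + 39·L_1(u) + 7·L_2(u) + 5·L_3(u).
Expanding and collecting terms gives g(u) = -5u³ + 3u + 5.
Evaluating at u = -5: g(-5) = 615.

615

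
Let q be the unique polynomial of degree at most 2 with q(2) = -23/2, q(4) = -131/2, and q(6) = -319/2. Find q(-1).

Write q(n) = an^2 + bn + c. Substituting each data point gives a linear system:
  4a + 2b + c = -23/2
  16a + 4b + c = -131/2
  36a + 6b + c = -319/2
Solving the system yields a = -5, b = 3, c = 5/2.
So q(n) = -5n^2 + 3n + 5/2.
Then q(-1) = -11/2.

-11/2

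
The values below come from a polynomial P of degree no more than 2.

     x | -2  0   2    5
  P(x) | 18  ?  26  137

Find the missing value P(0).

The 3 known points determine the degree-2 polynomial uniquely.
Write P(x) = ax^2 + bx + c. Substituting each data point gives a linear system:
  4a - 2b + c = 18
  4a + 2b + c = 26
  25a + 5b + c = 137
Solving the system yields a = 5, b = 2, c = 2.
So P(x) = 5x^2 + 2x + 2.
Then P(0) = 2.

2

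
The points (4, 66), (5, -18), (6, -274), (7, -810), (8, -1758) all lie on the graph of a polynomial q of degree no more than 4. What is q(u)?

Using the Lagrange interpolation formula with nodes 4, 5, 6, 7, 8:
  L_0(u) = (u - 5)(u - 6)(u - 7)(u - 8) / 24
  L_1(u) = (u - 4)(u - 6)(u - 7)(u - 8) / -6
  L_2(u) = (u - 4)(u - 5)(u - 7)(u - 8) / 4
  L_3(u) = (u - 4)(u - 5)(u - 6)(u - 8) / -6
  L_4(u) = (u - 4)(u - 5)(u - 6)(u - 7) / 24
Then q(u) = 66·L_0(u) - 18·L_1(u) - 274·L_2(u) - 810·L_3(u) - 1758·L_4(u).
Expanding and collecting terms gives q(u) = -u^4 + 4u^3 + 5u^2 - 4u + 2.
Check: q(6) = -274. ✓

q(u) = -u^4 + 4u^3 + 5u^2 - 4u + 2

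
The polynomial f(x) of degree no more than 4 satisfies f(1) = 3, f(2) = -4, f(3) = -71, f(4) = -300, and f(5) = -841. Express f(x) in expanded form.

f(x) = -2x^4 + 3x^3 + 2x^2 - 4x + 4

Using the Lagrange interpolation formula with nodes 1, 2, 3, 4, 5:
  L_0(x) = (x - 2)(x - 3)(x - 4)(x - 5) / 24
  L_1(x) = (x - 1)(x - 3)(x - 4)(x - 5) / -6
  L_2(x) = (x - 1)(x - 2)(x - 4)(x - 5) / 4
  L_3(x) = (x - 1)(x - 2)(x - 3)(x - 5) / -6
  L_4(x) = (x - 1)(x - 2)(x - 3)(x - 4) / 24
Then f(x) = 3·L_0(x) - 4·L_1(x) - 71·L_2(x) - 300·L_3(x) - 841·L_4(x).
Expanding and collecting terms gives f(x) = -2x^4 + 3x^3 + 2x^2 - 4x + 4.
Check: f(2) = -4. ✓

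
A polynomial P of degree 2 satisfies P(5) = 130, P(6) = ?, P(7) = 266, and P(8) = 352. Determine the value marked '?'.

192

The 3 known points determine the degree-2 polynomial uniquely.
Write P(u) = au^2 + bu + c. Substituting each data point gives a linear system:
  25a + 5b + c = 130
  49a + 7b + c = 266
  64a + 8b + c = 352
Solving the system yields a = 6, b = -4, c = 0.
So P(u) = 6u^2 - 4u.
Then P(6) = 192.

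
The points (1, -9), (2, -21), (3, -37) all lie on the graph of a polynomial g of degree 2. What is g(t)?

g(t) = -2t^2 - 6t - 1

Write g(t) = at^2 + bt + c. Substituting each data point gives a linear system:
  a + b + c = -9
  4a + 2b + c = -21
  9a + 3b + c = -37
Solving the system yields a = -2, b = -6, c = -1.
So g(t) = -2t² - 6t - 1.
Check: g(3) = -37. ✓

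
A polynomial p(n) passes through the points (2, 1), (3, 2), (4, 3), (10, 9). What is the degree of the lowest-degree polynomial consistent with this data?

1

Divided differences on the nodes 2, 3, 4, 10:
  order 0: 1  2  3  9
  order 1: 1  1  1
  order 2: 0  0
  order 3: 0
The order-1 divided differences are all 1 (nonzero) and every higher order vanishes, so the data lies on a polynomial of degree exactly 1.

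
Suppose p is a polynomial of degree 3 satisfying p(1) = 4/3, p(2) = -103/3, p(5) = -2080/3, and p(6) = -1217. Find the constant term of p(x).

Write p(x) = ax^3 + bx^2 + cx + d. Substituting each data point gives a linear system:
  a + b + c + d = 4/3
  8a + 4b + 2c + d = -103/3
  125a + 25b + 5c + d = -2080/3
  216a + 36b + 6c + d = -1217
Solving the system yields a = -6, b = 2, c = 1/3, d = 5.
So p(x) = -6x^3 + 2x^2 + (1/3)x + 5.
The constant term is 5.

5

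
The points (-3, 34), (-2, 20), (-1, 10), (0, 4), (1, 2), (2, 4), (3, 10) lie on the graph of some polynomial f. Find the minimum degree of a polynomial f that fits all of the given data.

Forward differences of the values at x = -3, -2, -1, 0, 1, 2, 3:
  f  : 34  20  10  4  2  4  10
  Δ  : -14  -10  -6  -2  2  6
  Δ^2: 4  4  4  4  4
  Δ^3: 0  0  0  0
  Δ^4: 0  0  0
  Δ^5: 0  0
  Δ^6: 0
The second differences are constant (4) and nonzero, while all higher differences vanish, so the minimal degree is 2.

2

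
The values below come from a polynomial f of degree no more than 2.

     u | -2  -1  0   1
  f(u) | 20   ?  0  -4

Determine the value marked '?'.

On equispaced nodes a degree-2 polynomial has vanishing third forward difference, so
  - f(-2) + 3·f(-1) - 3·f(0) + f(1) = 0.
Substituting the known values and solving for f(-1):
  3·f(-1) = 24
  f(-1) = 8.

8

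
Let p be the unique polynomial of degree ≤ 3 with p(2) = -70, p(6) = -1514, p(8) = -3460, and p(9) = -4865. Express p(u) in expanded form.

Write p(u) = au^3 + bu^2 + cu + d. Substituting each data point gives a linear system:
  8a + 4b + 2c + d = -70
  216a + 36b + 6c + d = -1514
  512a + 64b + 8c + d = -3460
  729a + 81b + 9c + d = -4865
Solving the system yields a = -6, b = -6, c = -1, d = 4.
So p(u) = -6u^3 - 6u^2 - u + 4.
Check: p(8) = -3460. ✓

p(u) = -6u^3 - 6u^2 - u + 4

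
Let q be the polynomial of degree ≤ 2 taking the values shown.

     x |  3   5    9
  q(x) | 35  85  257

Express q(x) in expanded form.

Using the Lagrange interpolation formula with nodes 3, 5, 9:
  L_0(x) = (x - 5)(x - 9) / 12
  L_1(x) = (x - 3)(x - 9) / -8
  L_2(x) = (x - 3)(x - 5) / 24
Then q(x) = 35·L_0(x) + 85·L_1(x) + 257·L_2(x).
Expanding and collecting terms gives q(x) = 3x^2 + x + 5.
Check: q(9) = 257. ✓

q(x) = 3x^2 + x + 5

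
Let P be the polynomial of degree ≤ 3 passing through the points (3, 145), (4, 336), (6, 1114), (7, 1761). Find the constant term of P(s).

Write P(s) = as^3 + bs^2 + cs + d. Substituting each data point gives a linear system:
  27a + 9b + 3c + d = 145
  64a + 16b + 4c + d = 336
  216a + 36b + 6c + d = 1114
  343a + 49b + 7c + d = 1761
Solving the system yields a = 5, b = 1, c = -1, d = 4.
So P(s) = 5s³ + s² - s + 4.
The constant term is 4.

4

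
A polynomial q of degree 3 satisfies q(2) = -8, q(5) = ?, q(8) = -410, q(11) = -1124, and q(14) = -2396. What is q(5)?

-92

The 4 known points determine the degree-3 polynomial uniquely.
Write q(t) = at^3 + bt^2 + ct + d. Substituting each data point gives a linear system:
  8a + 4b + 2c + d = -8
  512a + 64b + 8c + d = -410
  1331a + 121b + 11c + d = -1124
  2744a + 196b + 14c + d = -2396
Solving the system yields a = -1, b = 2, c = -3, d = -2.
So q(t) = -t³ + 2t² - 3t - 2.
Then q(5) = -92.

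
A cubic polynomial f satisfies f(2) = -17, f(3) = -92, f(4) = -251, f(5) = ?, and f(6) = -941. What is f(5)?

-524

The 4 known points determine the degree-3 polynomial uniquely.
Write f(t) = at^3 + bt^2 + ct + d. Substituting each data point gives a linear system:
  8a + 4b + 2c + d = -17
  27a + 9b + 3c + d = -92
  64a + 16b + 4c + d = -251
  216a + 36b + 6c + d = -941
Solving the system yields a = -5, b = 3, c = 5, d = 1.
So f(t) = -5t^3 + 3t^2 + 5t + 1.
Then f(5) = -524.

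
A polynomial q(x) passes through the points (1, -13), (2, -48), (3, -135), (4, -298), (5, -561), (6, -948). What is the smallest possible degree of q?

Forward differences of the values at x = 1, 2, 3, 4, 5, 6:
  q  : -13  -48  -135  -298  -561  -948
  Δ  : -35  -87  -163  -263  -387
  Δ^2: -52  -76  -100  -124
  Δ^3: -24  -24  -24
  Δ^4: 0  0
  Δ^5: 0
The third differences are constant (-24) and nonzero, while all higher differences vanish, so the minimal degree is 3.

3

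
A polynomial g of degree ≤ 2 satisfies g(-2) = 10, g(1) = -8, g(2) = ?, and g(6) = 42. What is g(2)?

-6

The 3 known points determine the degree-2 polynomial uniquely.
Write g(t) = at^2 + bt + c. Substituting each data point gives a linear system:
  4a - 2b + c = 10
  a + b + c = -8
  36a + 6b + c = 42
Solving the system yields a = 2, b = -4, c = -6.
So g(t) = 2t^2 - 4t - 6.
Then g(2) = -6.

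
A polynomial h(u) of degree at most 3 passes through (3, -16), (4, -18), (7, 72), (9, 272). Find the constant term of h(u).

Write h(u) = au^3 + bu^2 + cu + d. Substituting each data point gives a linear system:
  27a + 9b + 3c + d = -16
  64a + 16b + 4c + d = -18
  343a + 49b + 7c + d = 72
  729a + 81b + 9c + d = 272
Solving the system yields a = 1, b = -6, c = 3, d = 2.
So h(u) = u^3 - 6u^2 + 3u + 2.
The constant term is 2.

2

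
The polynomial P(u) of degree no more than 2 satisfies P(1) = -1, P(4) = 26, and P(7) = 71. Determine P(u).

Using the Lagrange interpolation formula with nodes 1, 4, 7:
  L_0(u) = (u - 4)(u - 7) / 18
  L_1(u) = (u - 1)(u - 7) / -9
  L_2(u) = (u - 1)(u - 4) / 18
Then P(u) = -1·L_0(u) + 26·L_1(u) + 71·L_2(u).
Expanding and collecting terms gives P(u) = u² + 4u - 6.
Check: P(4) = 26. ✓

P(u) = u^2 + 4u - 6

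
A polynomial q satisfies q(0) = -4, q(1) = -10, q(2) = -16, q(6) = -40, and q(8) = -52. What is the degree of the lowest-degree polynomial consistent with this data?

Divided differences on the nodes 0, 1, 2, 6, 8:
  order 0: -4  -10  -16  -40  -52
  order 1: -6  -6  -6  -6
  order 2: 0  0  0
  order 3: 0  0
  order 4: 0
The order-1 divided differences are all -6 (nonzero) and every higher order vanishes, so the data lies on a polynomial of degree exactly 1.

1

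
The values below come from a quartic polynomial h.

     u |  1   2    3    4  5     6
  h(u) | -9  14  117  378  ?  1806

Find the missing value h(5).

On equispaced nodes a degree-4 polynomial has vanishing fifth forward difference, so
  - h(1) + 5·h(2) - 10·h(3) + 10·h(4) - 5·h(5) + h(6) = 0.
Substituting the known values and solving for h(5):
  -5·h(5) = -4495
  h(5) = 899.

899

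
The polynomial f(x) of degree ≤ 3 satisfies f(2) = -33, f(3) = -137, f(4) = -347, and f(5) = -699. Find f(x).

f(x) = -6x^3 + x^2 + 5x + 1

Write f(x) = ax^3 + bx^2 + cx + d. Substituting each data point gives a linear system:
  8a + 4b + 2c + d = -33
  27a + 9b + 3c + d = -137
  64a + 16b + 4c + d = -347
  125a + 25b + 5c + d = -699
Solving the system yields a = -6, b = 1, c = 5, d = 1.
So f(x) = -6x³ + x² + 5x + 1.
Check: f(3) = -137. ✓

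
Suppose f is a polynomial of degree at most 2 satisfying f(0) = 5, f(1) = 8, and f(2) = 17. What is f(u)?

Write f(u) = au^2 + bu + c. Substituting each data point gives a linear system:
  c = 5
  a + b + c = 8
  4a + 2b + c = 17
Solving the system yields a = 3, b = 0, c = 5.
So f(u) = 3u² + 5.
Check: f(2) = 17. ✓

f(u) = 3u^2 + 5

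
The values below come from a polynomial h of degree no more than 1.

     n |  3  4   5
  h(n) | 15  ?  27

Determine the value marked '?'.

21

The 2 known points determine the degree-1 polynomial uniquely.
Write h(n) = an + b. Substituting each data point gives a linear system:
  3a + b = 15
  5a + b = 27
Solving the system yields a = 6, b = -3.
So h(n) = 6n - 3.
Then h(4) = 21.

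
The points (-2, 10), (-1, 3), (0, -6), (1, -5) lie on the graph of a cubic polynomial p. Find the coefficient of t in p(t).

Write p(t) = at^3 + bt^2 + ct + d. Substituting each data point gives a linear system:
  -8a + 4b - 2c + d = 10
  -a + b - c + d = 3
  d = -6
  a + b + c + d = -5
Solving the system yields a = 2, b = 5, c = -6, d = -6.
So p(t) = 2t^3 + 5t^2 - 6t - 6.
The coefficient of t is -6.

-6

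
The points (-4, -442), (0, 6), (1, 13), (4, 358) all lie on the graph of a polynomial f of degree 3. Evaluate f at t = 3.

Using the Lagrange interpolation formula with nodes -4, 0, 1, 4:
  L_0(t) = t(t - 1)(t - 4) / -160
  L_1(t) = (t + 4)(t - 1)(t - 4) / 16
  L_2(t) = (t + 4)t(t - 4) / -15
  L_3(t) = (t + 4)t(t - 1) / 96
Then f(t) = -442·L_0(t) + 6·L_1(t) + 13·L_2(t) + 358·L_3(t).
Expanding and collecting terms gives f(t) = 6t^3 - 3t^2 + 4t + 6.
Evaluating at t = 3: f(3) = 153.

153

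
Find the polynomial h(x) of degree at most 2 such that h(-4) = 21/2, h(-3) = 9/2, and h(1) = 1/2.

Write h(x) = ax^2 + bx + c. Substituting each data point gives a linear system:
  16a - 4b + c = 21/2
  9a - 3b + c = 9/2
  a + b + c = 1/2
Solving the system yields a = 1, b = 1, c = -3/2.
So h(x) = x^2 + x - 3/2.
Check: h(1) = 1/2. ✓

h(x) = x^2 + x - 3/2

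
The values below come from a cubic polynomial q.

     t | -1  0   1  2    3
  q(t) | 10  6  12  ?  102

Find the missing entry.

40

On equispaced nodes a degree-3 polynomial has vanishing fourth forward difference, so
  q(-1) - 4·q(0) + 6·q(1) - 4·q(2) + q(3) = 0.
Substituting the known values and solving for q(2):
  -4·q(2) = -160
  q(2) = 40.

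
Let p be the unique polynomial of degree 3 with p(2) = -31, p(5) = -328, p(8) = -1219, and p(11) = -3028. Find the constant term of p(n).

Write p(n) = an^3 + bn^2 + cn + d. Substituting each data point gives a linear system:
  8a + 4b + 2c + d = -31
  125a + 25b + 5c + d = -328
  512a + 64b + 8c + d = -1219
  1331a + 121b + 11c + d = -3028
Solving the system yields a = -2, b = -3, c = 0, d = -3.
So p(n) = -2n³ - 3n² - 3.
The constant term is -3.

-3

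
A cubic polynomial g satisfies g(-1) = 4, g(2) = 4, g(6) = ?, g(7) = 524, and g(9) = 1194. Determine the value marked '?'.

312

The 4 known points determine the degree-3 polynomial uniquely.
Write g(x) = ax^3 + bx^2 + cx + d. Substituting each data point gives a linear system:
  -a + b - c + d = 4
  8a + 4b + 2c + d = 4
  343a + 49b + 7c + d = 524
  729a + 81b + 9c + d = 1194
Solving the system yields a = 2, b = -3, c = -3, d = 6.
So g(x) = 2x^3 - 3x^2 - 3x + 6.
Then g(6) = 312.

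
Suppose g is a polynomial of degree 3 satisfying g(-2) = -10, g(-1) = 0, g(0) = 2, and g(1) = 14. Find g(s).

g(s) = 3s^3 + 5s^2 + 4s + 2

Write g(s) = as^3 + bs^2 + cs + d. Substituting each data point gives a linear system:
  -8a + 4b - 2c + d = -10
  -a + b - c + d = 0
  d = 2
  a + b + c + d = 14
Solving the system yields a = 3, b = 5, c = 4, d = 2.
So g(s) = 3s^3 + 5s^2 + 4s + 2.
Check: g(1) = 14. ✓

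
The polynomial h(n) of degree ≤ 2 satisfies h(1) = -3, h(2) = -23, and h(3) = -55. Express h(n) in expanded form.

h(n) = -6n^2 - 2n + 5

Write h(n) = an^2 + bn + c. Substituting each data point gives a linear system:
  a + b + c = -3
  4a + 2b + c = -23
  9a + 3b + c = -55
Solving the system yields a = -6, b = -2, c = 5.
So h(n) = -6n² - 2n + 5.
Check: h(3) = -55. ✓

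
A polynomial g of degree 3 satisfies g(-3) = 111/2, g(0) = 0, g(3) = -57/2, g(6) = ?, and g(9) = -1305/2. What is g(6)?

The 4 known points determine the degree-3 polynomial uniquely.
Write g(t) = at^3 + bt^2 + ct + d. Substituting each data point gives a linear system:
  -27a + 9b - 3c + d = 111/2
  d = 0
  27a + 9b + 3c + d = -57/2
  729a + 81b + 9c + d = -1305/2
Solving the system yields a = -1, b = 3/2, c = -5, d = 0.
So g(t) = -t^3 + (3/2)t^2 - 5t.
Then g(6) = -192.

-192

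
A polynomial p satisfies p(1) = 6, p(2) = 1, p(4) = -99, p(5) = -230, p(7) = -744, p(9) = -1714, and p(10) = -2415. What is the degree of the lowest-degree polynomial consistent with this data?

Divided differences on the nodes 1, 2, 4, 5, 7, 9, 10:
  order 0: 6  1  -99  -230  -744  -1714  -2415
  order 1: -5  -50  -131  -257  -485  -701
  order 2: -15  -27  -42  -57  -72
  order 3: -3  -3  -3  -3
  order 4: 0  0  0
  order 5: 0  0
  order 6: 0
The order-3 divided differences are all -3 (nonzero) and every higher order vanishes, so the data lies on a polynomial of degree exactly 3.

3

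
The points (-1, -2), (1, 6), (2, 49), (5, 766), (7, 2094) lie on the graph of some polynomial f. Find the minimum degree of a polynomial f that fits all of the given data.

Divided differences on the nodes -1, 1, 2, 5, 7:
  order 0: -2  6  49  766  2094
  order 1: 4  43  239  664
  order 2: 13  49  85
  order 3: 6  6
  order 4: 0
The order-3 divided differences are all 6 (nonzero) and every higher order vanishes, so the data lies on a polynomial of degree exactly 3.

3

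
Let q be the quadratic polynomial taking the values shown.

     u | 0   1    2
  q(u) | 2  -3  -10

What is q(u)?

Using the Lagrange interpolation formula with nodes 0, 1, 2:
  L_0(u) = (u - 1)(u - 2) / 2
  L_1(u) = u(u - 2) / -1
  L_2(u) = u(u - 1) / 2
Then q(u) = 2·L_0(u) - 3·L_1(u) - 10·L_2(u).
Expanding and collecting terms gives q(u) = -u² - 4u + 2.
Check: q(1) = -3. ✓

q(u) = -u^2 - 4u + 2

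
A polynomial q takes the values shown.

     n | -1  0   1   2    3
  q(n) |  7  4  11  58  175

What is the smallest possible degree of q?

3

Forward differences of the values at n = -1, 0, 1, 2, 3:
  q  : 7  4  11  58  175
  Δ  : -3  7  47  117
  Δ^2: 10  40  70
  Δ^3: 30  30
  Δ^4: 0
The third differences are constant (30) and nonzero, while all higher differences vanish, so the minimal degree is 3.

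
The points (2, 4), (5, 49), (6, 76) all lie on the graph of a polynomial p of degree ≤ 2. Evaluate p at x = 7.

109

Write p(x) = ax^2 + bx + c. Substituting each data point gives a linear system:
  4a + 2b + c = 4
  25a + 5b + c = 49
  36a + 6b + c = 76
Solving the system yields a = 3, b = -6, c = 4.
So p(x) = 3x^2 - 6x + 4.
Then p(7) = 109.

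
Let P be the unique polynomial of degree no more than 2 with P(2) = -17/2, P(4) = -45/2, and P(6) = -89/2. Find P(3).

-29/2

Using the Lagrange interpolation formula with nodes 2, 4, 6:
  L_0(s) = (s - 4)(s - 6) / 8
  L_1(s) = (s - 2)(s - 6) / -4
  L_2(s) = (s - 2)(s - 4) / 8
Then P(s) = -17/2·L_0(s) - 45/2·L_1(s) - 89/2·L_2(s).
Expanding and collecting terms gives P(s) = -s^2 - s - 5/2.
Evaluating at s = 3: P(3) = -29/2.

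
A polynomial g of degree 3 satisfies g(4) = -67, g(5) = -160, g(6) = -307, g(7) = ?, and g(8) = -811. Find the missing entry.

The 4 known points determine the degree-3 polynomial uniquely.
Write g(x) = ax^3 + bx^2 + cx + d. Substituting each data point gives a linear system:
  64a + 16b + 4c + d = -67
  125a + 25b + 5c + d = -160
  216a + 36b + 6c + d = -307
  512a + 64b + 8c + d = -811
Solving the system yields a = -2, b = 3, c = 2, d = 5.
So g(x) = -2x^3 + 3x^2 + 2x + 5.
Then g(7) = -520.

-520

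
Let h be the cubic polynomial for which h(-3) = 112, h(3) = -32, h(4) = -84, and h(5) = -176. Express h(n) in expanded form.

h(n) = -2n^3 + 4n^2 - 6n + 4

Write h(n) = an^3 + bn^2 + cn + d. Substituting each data point gives a linear system:
  -27a + 9b - 3c + d = 112
  27a + 9b + 3c + d = -32
  64a + 16b + 4c + d = -84
  125a + 25b + 5c + d = -176
Solving the system yields a = -2, b = 4, c = -6, d = 4.
So h(n) = -2n^3 + 4n^2 - 6n + 4.
Check: h(4) = -84. ✓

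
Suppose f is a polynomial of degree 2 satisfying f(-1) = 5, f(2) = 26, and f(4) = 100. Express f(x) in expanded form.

Using the Lagrange interpolation formula with nodes -1, 2, 4:
  L_0(x) = (x - 2)(x - 4) / 15
  L_1(x) = (x + 1)(x - 4) / -6
  L_2(x) = (x + 1)(x - 2) / 10
Then f(x) = 5·L_0(x) + 26·L_1(x) + 100·L_2(x).
Expanding and collecting terms gives f(x) = 6x^2 + x.
Check: f(4) = 100. ✓

f(x) = 6x^2 + x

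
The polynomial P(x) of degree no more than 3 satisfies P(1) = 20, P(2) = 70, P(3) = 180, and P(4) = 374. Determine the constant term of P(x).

6

Write P(x) = ax^3 + bx^2 + cx + d. Substituting each data point gives a linear system:
  a + b + c + d = 20
  8a + 4b + 2c + d = 70
  27a + 9b + 3c + d = 180
  64a + 16b + 4c + d = 374
Solving the system yields a = 4, b = 6, c = 4, d = 6.
So P(x) = 4x^3 + 6x^2 + 4x + 6.
The constant term is 6.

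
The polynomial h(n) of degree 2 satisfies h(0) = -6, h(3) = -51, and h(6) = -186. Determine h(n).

Using the Lagrange interpolation formula with nodes 0, 3, 6:
  L_0(n) = (n - 3)(n - 6) / 18
  L_1(n) = n(n - 6) / -9
  L_2(n) = n(n - 3) / 18
Then h(n) = -6·L_0(n) - 51·L_1(n) - 186·L_2(n).
Expanding and collecting terms gives h(n) = -5n² - 6.
Check: h(3) = -51. ✓

h(n) = -5n^2 - 6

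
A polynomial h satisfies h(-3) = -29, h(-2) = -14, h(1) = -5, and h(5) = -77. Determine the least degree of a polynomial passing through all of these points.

2

Divided differences on the nodes -3, -2, 1, 5:
  order 0: -29  -14  -5  -77
  order 1: 15  3  -18
  order 2: -3  -3
  order 3: 0
The order-2 divided differences are all -3 (nonzero) and every higher order vanishes, so the data lies on a polynomial of degree exactly 2.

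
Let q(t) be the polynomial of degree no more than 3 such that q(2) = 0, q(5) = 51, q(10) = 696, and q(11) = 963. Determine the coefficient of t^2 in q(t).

-3

Write q(t) = at^3 + bt^2 + ct + d. Substituting each data point gives a linear system:
  8a + 4b + 2c + d = 0
  125a + 25b + 5c + d = 51
  1000a + 100b + 10c + d = 696
  1331a + 121b + 11c + d = 963
Solving the system yields a = 1, b = -3, c = -1, d = 6.
So q(t) = t^3 - 3t^2 - t + 6.
The coefficient of t^2 is -3.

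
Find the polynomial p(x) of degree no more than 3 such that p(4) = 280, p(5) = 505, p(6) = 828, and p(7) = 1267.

Write p(x) = ax^3 + bx^2 + cx + d. Substituting each data point gives a linear system:
  64a + 16b + 4c + d = 280
  125a + 25b + 5c + d = 505
  216a + 36b + 6c + d = 828
  343a + 49b + 7c + d = 1267
Solving the system yields a = 3, b = 4, c = 6, d = 0.
So p(x) = 3x^3 + 4x^2 + 6x.
Check: p(6) = 828. ✓

p(x) = 3x^3 + 4x^2 + 6x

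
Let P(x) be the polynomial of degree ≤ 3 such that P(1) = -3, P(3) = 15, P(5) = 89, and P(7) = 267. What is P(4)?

Using the Lagrange interpolation formula with nodes 1, 3, 5, 7:
  L_0(x) = (x - 3)(x - 5)(x - 7) / -48
  L_1(x) = (x - 1)(x - 5)(x - 7) / 16
  L_2(x) = (x - 1)(x - 3)(x - 7) / -16
  L_3(x) = (x - 1)(x - 3)(x - 5) / 48
Then P(x) = -3·L_0(x) + 15·L_1(x) + 89·L_2(x) + 267·L_3(x).
Expanding and collecting terms gives P(x) = x^3 - 2x^2 + 4x - 6.
Evaluating at x = 4: P(4) = 42.

42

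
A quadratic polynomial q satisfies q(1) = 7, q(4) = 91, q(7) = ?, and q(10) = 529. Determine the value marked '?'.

265

The 3 known points determine the degree-2 polynomial uniquely.
Write q(x) = ax^2 + bx + c. Substituting each data point gives a linear system:
  a + b + c = 7
  16a + 4b + c = 91
  100a + 10b + c = 529
Solving the system yields a = 5, b = 3, c = -1.
So q(x) = 5x² + 3x - 1.
Then q(7) = 265.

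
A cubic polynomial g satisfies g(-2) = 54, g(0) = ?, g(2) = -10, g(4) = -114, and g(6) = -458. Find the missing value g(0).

On equispaced nodes a degree-3 polynomial has vanishing fourth forward difference, so
  g(-2) - 4·g(0) + 6·g(2) - 4·g(4) + g(6) = 0.
Substituting the known values and solving for g(0):
  -4·g(0) = 8
  g(0) = -2.

-2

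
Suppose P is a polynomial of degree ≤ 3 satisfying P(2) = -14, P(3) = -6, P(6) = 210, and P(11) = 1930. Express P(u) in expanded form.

Write P(u) = au^3 + bu^2 + cu + d. Substituting each data point gives a linear system:
  8a + 4b + 2c + d = -14
  27a + 9b + 3c + d = -6
  216a + 36b + 6c + d = 210
  1331a + 121b + 11c + d = 1930
Solving the system yields a = 2, b = -6, c = 0, d = -6.
So P(u) = 2u^3 - 6u^2 - 6.
Check: P(6) = 210. ✓

P(u) = 2u^3 - 6u^2 - 6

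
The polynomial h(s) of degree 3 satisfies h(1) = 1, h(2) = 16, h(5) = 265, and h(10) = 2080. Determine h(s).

h(s) = 2s^3 + s^2 - 2s

Using the Lagrange interpolation formula with nodes 1, 2, 5, 10:
  L_0(s) = (s - 2)(s - 5)(s - 10) / -36
  L_1(s) = (s - 1)(s - 5)(s - 10) / 24
  L_2(s) = (s - 1)(s - 2)(s - 10) / -60
  L_3(s) = (s - 1)(s - 2)(s - 5) / 360
Then h(s) = 1·L_0(s) + 16·L_1(s) + 265·L_2(s) + 2080·L_3(s).
Expanding and collecting terms gives h(s) = 2s^3 + s^2 - 2s.
Check: h(2) = 16. ✓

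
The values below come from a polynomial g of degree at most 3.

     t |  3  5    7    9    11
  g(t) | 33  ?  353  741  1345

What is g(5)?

133

On equispaced nodes a degree-3 polynomial has vanishing fourth forward difference, so
  g(3) - 4·g(5) + 6·g(7) - 4·g(9) + g(11) = 0.
Substituting the known values and solving for g(5):
  -4·g(5) = -532
  g(5) = 133.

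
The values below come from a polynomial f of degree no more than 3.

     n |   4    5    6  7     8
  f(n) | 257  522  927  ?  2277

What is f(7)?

1502

The 4 known points determine the degree-3 polynomial uniquely.
Write f(n) = an^3 + bn^2 + cn + d. Substituting each data point gives a linear system:
  64a + 16b + 4c + d = 257
  125a + 25b + 5c + d = 522
  216a + 36b + 6c + d = 927
  512a + 64b + 8c + d = 2277
Solving the system yields a = 5, b = -5, c = 5, d = -3.
So f(n) = 5n^3 - 5n^2 + 5n - 3.
Then f(7) = 1502.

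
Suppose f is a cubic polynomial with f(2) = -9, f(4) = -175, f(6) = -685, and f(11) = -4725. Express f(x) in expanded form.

Write f(x) = ax^3 + bx^2 + cx + d. Substituting each data point gives a linear system:
  8a + 4b + 2c + d = -9
  64a + 16b + 4c + d = -175
  216a + 36b + 6c + d = -685
  1331a + 121b + 11c + d = -4725
Solving the system yields a = -4, b = 5, c = -1, d = 5.
So f(x) = -4x^3 + 5x^2 - x + 5.
Check: f(11) = -4725. ✓

f(x) = -4x^3 + 5x^2 - x + 5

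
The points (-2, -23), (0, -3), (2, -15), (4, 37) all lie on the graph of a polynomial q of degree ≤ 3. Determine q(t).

Write q(t) = at^3 + bt^2 + ct + d. Substituting each data point gives a linear system:
  -8a + 4b - 2c + d = -23
  d = -3
  8a + 4b + 2c + d = -15
  64a + 16b + 4c + d = 37
Solving the system yields a = 2, b = -4, c = -6, d = -3.
So q(t) = 2t^3 - 4t^2 - 6t - 3.
Check: q(4) = 37. ✓

q(t) = 2t^3 - 4t^2 - 6t - 3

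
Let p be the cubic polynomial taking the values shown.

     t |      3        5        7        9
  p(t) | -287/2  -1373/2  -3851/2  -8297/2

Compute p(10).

-5719

Using the Lagrange interpolation formula with nodes 3, 5, 7, 9:
  L_0(t) = (t - 5)(t - 7)(t - 9) / -48
  L_1(t) = (t - 3)(t - 7)(t - 9) / 16
  L_2(t) = (t - 3)(t - 5)(t - 9) / -16
  L_3(t) = (t - 3)(t - 5)(t - 7) / 48
Then p(t) = -287/2·L_0(t) - 1373/2·L_1(t) - 3851/2·L_2(t) - 8297/2·L_3(t).
Expanding and collecting terms gives p(t) = -6t^3 + 3t^2 - (3/2)t - 4.
Evaluating at t = 10: p(10) = -5719.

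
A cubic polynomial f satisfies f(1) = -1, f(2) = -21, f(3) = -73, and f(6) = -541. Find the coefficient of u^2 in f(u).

-4

Write f(u) = au^3 + bu^2 + cu + d. Substituting each data point gives a linear system:
  a + b + c + d = -1
  8a + 4b + 2c + d = -21
  27a + 9b + 3c + d = -73
  216a + 36b + 6c + d = -541
Solving the system yields a = -2, b = -4, c = 6, d = -1.
So f(u) = -2u³ - 4u² + 6u - 1.
The coefficient of u^2 is -4.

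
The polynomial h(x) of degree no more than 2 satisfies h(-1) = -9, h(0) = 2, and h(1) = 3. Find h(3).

Forward differences of the values at x = -1, 0, 1:
  h  : -9  2  3
  Δ  : 11  1
  Δ^2: -10
The second differences are constant, confirming degree 2.
Interpolating (Newton forward form) and evaluating at x = 3 gives h(3) = -25.

-25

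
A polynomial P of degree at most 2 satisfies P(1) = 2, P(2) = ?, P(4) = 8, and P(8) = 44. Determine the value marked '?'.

2

The 3 known points determine the degree-2 polynomial uniquely.
Write P(s) = as^2 + bs + c. Substituting each data point gives a linear system:
  a + b + c = 2
  16a + 4b + c = 8
  64a + 8b + c = 44
Solving the system yields a = 1, b = -3, c = 4.
So P(s) = s^2 - 3s + 4.
Then P(2) = 2.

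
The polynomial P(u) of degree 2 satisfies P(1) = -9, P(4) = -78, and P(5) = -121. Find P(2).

Using the Lagrange interpolation formula with nodes 1, 4, 5:
  L_0(u) = (u - 4)(u - 5) / 12
  L_1(u) = (u - 1)(u - 5) / -3
  L_2(u) = (u - 1)(u - 4) / 4
Then P(u) = -9·L_0(u) - 78·L_1(u) - 121·L_2(u).
Expanding and collecting terms gives P(u) = -5u^2 + 2u - 6.
Evaluating at u = 2: P(2) = -22.

-22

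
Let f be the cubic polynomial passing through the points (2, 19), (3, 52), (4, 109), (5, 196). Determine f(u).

Write f(u) = au^3 + bu^2 + cu + d. Substituting each data point gives a linear system:
  8a + 4b + 2c + d = 19
  27a + 9b + 3c + d = 52
  64a + 16b + 4c + d = 109
  125a + 25b + 5c + d = 196
Solving the system yields a = 1, b = 3, c = -1, d = 1.
So f(u) = u^3 + 3u^2 - u + 1.
Check: f(3) = 52. ✓

f(u) = u^3 + 3u^2 - u + 1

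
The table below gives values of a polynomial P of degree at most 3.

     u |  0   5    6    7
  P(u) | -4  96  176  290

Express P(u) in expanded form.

Write P(u) = au^3 + bu^2 + cu + d. Substituting each data point gives a linear system:
  d = -4
  125a + 25b + 5c + d = 96
  216a + 36b + 6c + d = 176
  343a + 49b + 7c + d = 290
Solving the system yields a = 1, b = -1, c = 0, d = -4.
So P(u) = u³ - u² - 4.
Check: P(0) = -4. ✓

P(u) = u^3 - u^2 - 4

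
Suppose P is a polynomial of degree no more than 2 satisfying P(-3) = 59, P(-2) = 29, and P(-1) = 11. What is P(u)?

Write P(u) = au^2 + bu + c. Substituting each data point gives a linear system:
  9a - 3b + c = 59
  4a - 2b + c = 29
  a - b + c = 11
Solving the system yields a = 6, b = 0, c = 5.
So P(u) = 6u^2 + 5.
Check: P(-3) = 59. ✓

P(u) = 6u^2 + 5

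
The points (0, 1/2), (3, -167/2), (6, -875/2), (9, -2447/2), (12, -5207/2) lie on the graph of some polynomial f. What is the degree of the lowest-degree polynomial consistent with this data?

3

Forward differences of the values at u = 0, 3, 6, 9, 12:
  f  : 1/2  -167/2  -875/2  -2447/2  -5207/2
  Δ  : -84  -354  -786  -1380
  Δ^2: -270  -432  -594
  Δ^3: -162  -162
  Δ^4: 0
The third differences are constant (-162) and nonzero, while all higher differences vanish, so the minimal degree is 3.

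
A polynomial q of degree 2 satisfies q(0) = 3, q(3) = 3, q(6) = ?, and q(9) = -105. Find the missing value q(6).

-33

The 3 known points determine the degree-2 polynomial uniquely.
Write q(n) = an^2 + bn + c. Substituting each data point gives a linear system:
  c = 3
  9a + 3b + c = 3
  81a + 9b + c = -105
Solving the system yields a = -2, b = 6, c = 3.
So q(n) = -2n^2 + 6n + 3.
Then q(6) = -33.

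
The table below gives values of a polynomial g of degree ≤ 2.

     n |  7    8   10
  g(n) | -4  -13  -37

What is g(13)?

Write g(n) = an^2 + bn + c. Substituting each data point gives a linear system:
  49a + 7b + c = -4
  64a + 8b + c = -13
  100a + 10b + c = -37
Solving the system yields a = -1, b = 6, c = 3.
So g(n) = -n² + 6n + 3.
Then g(13) = -88.

-88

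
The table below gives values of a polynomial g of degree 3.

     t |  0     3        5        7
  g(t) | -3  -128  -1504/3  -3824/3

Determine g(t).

g(t) = -3t^3 - 5t^2 + (1/3)t - 3

Write g(t) = at^3 + bt^2 + ct + d. Substituting each data point gives a linear system:
  d = -3
  27a + 9b + 3c + d = -128
  125a + 25b + 5c + d = -1504/3
  343a + 49b + 7c + d = -3824/3
Solving the system yields a = -3, b = -5, c = 1/3, d = -3.
So g(t) = -3t^3 - 5t^2 + (1/3)t - 3.
Check: g(3) = -128. ✓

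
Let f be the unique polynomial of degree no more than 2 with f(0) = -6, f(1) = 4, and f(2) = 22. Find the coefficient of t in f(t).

Write f(t) = at^2 + bt + c. Substituting each data point gives a linear system:
  c = -6
  a + b + c = 4
  4a + 2b + c = 22
Solving the system yields a = 4, b = 6, c = -6.
So f(t) = 4t^2 + 6t - 6.
The coefficient of t is 6.

6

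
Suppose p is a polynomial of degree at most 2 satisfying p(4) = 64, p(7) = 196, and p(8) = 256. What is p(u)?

Using the Lagrange interpolation formula with nodes 4, 7, 8:
  L_0(u) = (u - 7)(u - 8) / 12
  L_1(u) = (u - 4)(u - 8) / -3
  L_2(u) = (u - 4)(u - 7) / 4
Then p(u) = 64·L_0(u) + 196·L_1(u) + 256·L_2(u).
Expanding and collecting terms gives p(u) = 4u^2.
Check: p(8) = 256. ✓

p(u) = 4u^2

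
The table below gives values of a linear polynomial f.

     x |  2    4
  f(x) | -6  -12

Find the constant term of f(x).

0

Write f(x) = ax + b. Substituting each data point gives a linear system:
  2a + b = -6
  4a + b = -12
Solving the system yields a = -3, b = 0.
So f(x) = -3x.
The constant term is 0.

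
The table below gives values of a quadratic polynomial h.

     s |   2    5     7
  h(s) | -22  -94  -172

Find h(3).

Write h(s) = as^2 + bs + c. Substituting each data point gives a linear system:
  4a + 2b + c = -22
  25a + 5b + c = -94
  49a + 7b + c = -172
Solving the system yields a = -3, b = -3, c = -4.
So h(s) = -3s² - 3s - 4.
Then h(3) = -40.

-40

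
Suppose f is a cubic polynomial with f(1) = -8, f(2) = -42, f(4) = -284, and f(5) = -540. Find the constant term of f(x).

0

Write f(x) = ax^3 + bx^2 + cx + d. Substituting each data point gives a linear system:
  a + b + c + d = -8
  8a + 4b + 2c + d = -42
  64a + 16b + 4c + d = -284
  125a + 25b + 5c + d = -540
Solving the system yields a = -4, b = -1, c = -3, d = 0.
So f(x) = -4x^3 - x^2 - 3x.
The constant term is 0.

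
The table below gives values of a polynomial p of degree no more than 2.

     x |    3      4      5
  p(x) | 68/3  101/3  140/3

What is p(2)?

41/3

Using the Lagrange interpolation formula with nodes 3, 4, 5:
  L_0(x) = (x - 4)(x - 5) / 2
  L_1(x) = (x - 3)(x - 5) / -1
  L_2(x) = (x - 3)(x - 4) / 2
Then p(x) = 68/3·L_0(x) + 101/3·L_1(x) + 140/3·L_2(x).
Expanding and collecting terms gives p(x) = x² + 4x + 5/3.
Evaluating at x = 2: p(2) = 41/3.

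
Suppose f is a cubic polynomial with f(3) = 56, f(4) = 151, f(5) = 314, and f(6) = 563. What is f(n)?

Write f(n) = an^3 + bn^2 + cn + d. Substituting each data point gives a linear system:
  27a + 9b + 3c + d = 56
  64a + 16b + 4c + d = 151
  125a + 25b + 5c + d = 314
  216a + 36b + 6c + d = 563
Solving the system yields a = 3, b = -2, c = -2, d = -1.
So f(n) = 3n³ - 2n² - 2n - 1.
Check: f(4) = 151. ✓

f(n) = 3n^3 - 2n^2 - 2n - 1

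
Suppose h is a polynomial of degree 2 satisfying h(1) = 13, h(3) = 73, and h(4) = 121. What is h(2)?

37

Write h(s) = as^2 + bs + c. Substituting each data point gives a linear system:
  a + b + c = 13
  9a + 3b + c = 73
  16a + 4b + c = 121
Solving the system yields a = 6, b = 6, c = 1.
So h(s) = 6s^2 + 6s + 1.
Then h(2) = 37.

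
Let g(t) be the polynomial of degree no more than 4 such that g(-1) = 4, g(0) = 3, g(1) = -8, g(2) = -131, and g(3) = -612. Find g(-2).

-47

Forward differences of the values at t = -1, 0, 1, 2, 3:
  g  : 4  3  -8  -131  -612
  Δ  : -1  -11  -123  -481
  Δ^2: -10  -112  -358
  Δ^3: -102  -246
  Δ^4: -144
The fourth differences are constant, confirming degree 4.
Interpolating (Newton forward form) and evaluating at t = -2 gives g(-2) = -47.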